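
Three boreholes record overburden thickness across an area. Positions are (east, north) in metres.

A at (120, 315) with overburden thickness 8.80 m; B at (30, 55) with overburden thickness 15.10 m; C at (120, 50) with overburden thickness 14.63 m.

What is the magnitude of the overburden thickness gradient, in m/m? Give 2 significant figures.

0.023 m/m

Three-point gradient (reference A): Δ to B = (-90, -260, +6.30), Δ to C = (0, -265, +5.83).
∂d/∂x = -0.006444, ∂d/∂y = -0.02200 (det = 23850).
|∇f| = √(-0.006444² + -0.02200²) = 0.02292 m/m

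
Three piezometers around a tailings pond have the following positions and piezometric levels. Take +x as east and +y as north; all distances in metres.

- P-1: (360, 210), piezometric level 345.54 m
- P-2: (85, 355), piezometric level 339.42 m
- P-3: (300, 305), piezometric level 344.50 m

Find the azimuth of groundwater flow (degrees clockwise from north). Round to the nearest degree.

Differences from P-1: to P-2 (Δx, Δy, Δh) = (-275, 145, -6.12); to P-3 = (-60, 95, -1.04).
Solve a·Δx + b·Δy = Δh: det = (-275)·95 − (-60)·145 = -17425.
∂h/∂x = [(-6.12)·95 − (-1.04)·145] / -17425 = +0.02471
∂h/∂y = [(-275)·(-1.04) − (-60)·(-6.12)] / -17425 = +0.004660
Flow direction (−∇h) has components (-0.02471 E, -0.004660 N).
Azimuth = atan2(E, N) = atan2(-0.02471, -0.004660) = 259.3° ≈ 259°.

259°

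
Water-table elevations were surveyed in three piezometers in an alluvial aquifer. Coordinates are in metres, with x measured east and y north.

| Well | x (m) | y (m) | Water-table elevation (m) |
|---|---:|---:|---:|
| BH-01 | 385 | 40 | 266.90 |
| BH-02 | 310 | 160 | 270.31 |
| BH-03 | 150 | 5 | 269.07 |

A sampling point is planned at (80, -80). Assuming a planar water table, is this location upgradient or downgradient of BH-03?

Taking BH-01 as reference: BH-02−BH-01 = (-75, 120, +3.41); BH-03−BH-01 = (-235, -35, +2.17).
Solve a·Δx + b·Δy = Δh: det = (-75)·(-35) − (-235)·120 = 30825.
∂h/∂x = [(+3.41)·(-35) − (+2.17)·120] / 30825 = -0.01232
∂h/∂y = [(-75)·(+2.17) − (-235)·(+3.41)] / 30825 = +0.02072
Head at (80, -80) = 266.90 + (-0.01232)·(-305) + (+0.02072)·(-120) = 268.17 m.
That is lower than the 269.07 m at BH-03, so the point is downgradient.

downgradient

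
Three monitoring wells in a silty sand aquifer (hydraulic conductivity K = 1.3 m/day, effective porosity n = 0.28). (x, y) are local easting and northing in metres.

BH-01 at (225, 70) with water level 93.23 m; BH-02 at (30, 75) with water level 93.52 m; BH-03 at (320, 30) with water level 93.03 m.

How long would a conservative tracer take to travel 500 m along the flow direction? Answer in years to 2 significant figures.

140 years

With h = a·x + b·y + c and BH-01 as origin, the differences give:
  (-195)·a + 5·b = +0.29
  95·a + (-40)·b = -0.20
Eliminate b (×(-40) and ×5, subtract): 7325·a = -10.600 → a = ∂h/∂x = -0.001447
Back-substitute: b = ∂h/∂y = +0.001563.
|∇h| = √(-0.001447² + 0.001563²) = 0.00213
Seepage velocity v = K·i/n = 1.3 × 0.00213 / 0.28 = 0.009889 m/day.
t = 500 / 0.009889 = 5.056e+04 days = 138 years.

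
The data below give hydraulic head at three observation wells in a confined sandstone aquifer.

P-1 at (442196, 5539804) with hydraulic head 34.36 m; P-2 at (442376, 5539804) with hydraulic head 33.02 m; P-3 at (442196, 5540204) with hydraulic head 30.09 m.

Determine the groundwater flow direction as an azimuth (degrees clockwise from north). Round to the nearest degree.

035°

∂h/∂x = (33.02 − 34.36) / (442376 − 442196) = -0.007444
∂h/∂y = (30.09 − 34.36) / (5540204 − 5539804) = -0.01067
Flow direction (−∇h) has components (+0.007444 E, +0.01067 N).
Azimuth = atan2(E, N) = atan2(+0.007444, +0.01067) = 34.9° ≈ 035°.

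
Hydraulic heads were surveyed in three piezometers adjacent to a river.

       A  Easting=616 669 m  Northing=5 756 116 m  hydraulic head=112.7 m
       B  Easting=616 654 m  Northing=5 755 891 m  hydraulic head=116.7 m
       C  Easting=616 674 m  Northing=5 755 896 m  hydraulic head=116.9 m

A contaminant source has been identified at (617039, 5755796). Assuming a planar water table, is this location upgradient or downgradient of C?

Taking A as reference: B−A = (-15, -225, +4.0); C−A = (5, -220, +4.2).
Solve a·Δx + b·Δy = Δh: det = (-15)·(-220) − 5·(-225) = 4425.
∂h/∂x = [(+4.0)·(-220) − (+4.2)·(-225)] / 4425 = +0.01469
∂h/∂y = [(-15)·(+4.2) − 5·(+4.0)] / 4425 = -0.01876
Head at (617039, 5755796) = 112.7 + (+0.01469)·(370) + (-0.01876)·(-320) = 124.14 m.
That is higher than the 116.9 m at C, so the point is upgradient.

upgradient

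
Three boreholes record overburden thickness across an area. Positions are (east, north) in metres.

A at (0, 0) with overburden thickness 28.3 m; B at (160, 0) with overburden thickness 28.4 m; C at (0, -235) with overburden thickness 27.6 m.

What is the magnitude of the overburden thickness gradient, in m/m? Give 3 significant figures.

0.00304 m/m

∂d/∂x = (28.4 − 28.3) / (160 − 0) = +0.0006250
∂d/∂y = (27.6 − 28.3) / (-235 − 0) = +0.002979
|∇f| = √(0.0006250² + 0.002979²) = 0.003044 m/m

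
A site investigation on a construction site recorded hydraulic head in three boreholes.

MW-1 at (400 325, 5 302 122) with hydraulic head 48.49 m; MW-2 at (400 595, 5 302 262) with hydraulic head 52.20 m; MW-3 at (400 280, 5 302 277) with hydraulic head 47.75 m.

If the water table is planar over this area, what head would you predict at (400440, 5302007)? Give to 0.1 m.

Differences from MW-1: to MW-2 (Δx, Δy, Δh) = (270, 140, +3.71); to MW-3 = (-45, 155, -0.74).
Solve a·Δx + b·Δy = Δh: det = 270·155 − (-45)·140 = 48150.
∂h/∂x = [(+3.71)·155 − (-0.74)·140] / 48150 = +0.01409
∂h/∂y = [270·(-0.74) − (-45)·(+3.71)] / 48150 = -0.0006822
h(400440, 5302007) = 48.49 + (+0.01409)·(115) + (-0.0006822)·(-115) = 48.49 +1.621 +0.078 = 50.189 m.

50.2 m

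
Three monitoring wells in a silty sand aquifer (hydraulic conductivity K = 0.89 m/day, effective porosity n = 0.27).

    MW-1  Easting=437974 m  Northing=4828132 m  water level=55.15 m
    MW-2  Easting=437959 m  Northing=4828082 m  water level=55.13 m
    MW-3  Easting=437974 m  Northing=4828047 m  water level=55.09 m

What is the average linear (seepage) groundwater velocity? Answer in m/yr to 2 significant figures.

Taking MW-1 as reference: MW-2−MW-1 = (-15, -50, -0.02); MW-3−MW-1 = (0, -85, -0.06).
Determinant of the coordinate differences = (-15)·(-85) − 0·(-50) = 1275.
∂h/∂x = [(-0.02)·(-85) − (-0.06)·(-50)] / 1275 = -0.001020
∂h/∂y = [(-15)·(-0.06) − 0·(-0.02)] / 1275 = +0.0007059
|∇h| = √(-0.001020² + 0.0007059²) = 0.00124
Seepage velocity v = K·i/n = 0.89 × 0.00124 / 0.27 = 0.004087 m/day = 1.493 m/yr.

1.5 m/yr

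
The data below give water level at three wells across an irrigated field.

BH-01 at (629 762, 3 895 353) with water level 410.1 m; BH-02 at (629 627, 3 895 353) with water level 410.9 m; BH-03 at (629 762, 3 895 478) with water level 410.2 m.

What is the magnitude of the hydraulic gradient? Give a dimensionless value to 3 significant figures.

∂h/∂x = (410.9 − 410.1) / (629627 − 629762) = -0.005926
∂h/∂y = (410.2 − 410.1) / (3895478 − 3895353) = +0.0008000
|∇h| = √(-0.005926² + 0.0008000²) = 0.00598

0.00598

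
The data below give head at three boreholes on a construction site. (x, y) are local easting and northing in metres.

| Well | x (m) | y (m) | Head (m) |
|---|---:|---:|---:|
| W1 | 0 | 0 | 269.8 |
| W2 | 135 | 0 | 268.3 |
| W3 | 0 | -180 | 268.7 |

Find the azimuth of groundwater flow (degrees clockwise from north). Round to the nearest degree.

∂h/∂x = (268.3 − 269.8) / (135 − 0) = -0.01111
∂h/∂y = (268.7 − 269.8) / (-180 − 0) = +0.006111
Flow direction (−∇h) has components (+0.01111 E, -0.006111 N).
Azimuth = atan2(E, N) = atan2(+0.01111, -0.006111) = 118.8° ≈ 119°.

119°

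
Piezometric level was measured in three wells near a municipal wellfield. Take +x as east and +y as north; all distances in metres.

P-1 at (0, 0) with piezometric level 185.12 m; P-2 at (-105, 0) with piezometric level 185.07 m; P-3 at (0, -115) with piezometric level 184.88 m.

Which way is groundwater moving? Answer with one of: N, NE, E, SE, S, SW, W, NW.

S

∂h/∂x = (185.07 − 185.12) / (-105 − 0) = +0.0004762
∂h/∂y = (184.88 − 185.12) / (-115 − 0) = +0.002087
Flow = −∇h = (-0.0004762 east, -0.002087 north), which points south.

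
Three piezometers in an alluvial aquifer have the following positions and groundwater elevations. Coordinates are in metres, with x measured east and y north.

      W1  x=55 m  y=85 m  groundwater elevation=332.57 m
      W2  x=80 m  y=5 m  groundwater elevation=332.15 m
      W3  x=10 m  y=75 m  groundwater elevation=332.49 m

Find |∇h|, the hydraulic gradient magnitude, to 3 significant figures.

0.00546

Taking W1 as reference: W2−W1 = (25, -80, -0.42); W3−W1 = (-45, -10, -0.08).
Determinant of the coordinate differences = 25·(-10) − (-45)·(-80) = -3850.
∂h/∂x = [(-0.42)·(-10) − (-0.08)·(-80)] / -3850 = +0.0005714
∂h/∂y = [25·(-0.08) − (-45)·(-0.42)] / -3850 = +0.005429
|∇h| = √(0.0005714² + 0.005429²) = 0.005459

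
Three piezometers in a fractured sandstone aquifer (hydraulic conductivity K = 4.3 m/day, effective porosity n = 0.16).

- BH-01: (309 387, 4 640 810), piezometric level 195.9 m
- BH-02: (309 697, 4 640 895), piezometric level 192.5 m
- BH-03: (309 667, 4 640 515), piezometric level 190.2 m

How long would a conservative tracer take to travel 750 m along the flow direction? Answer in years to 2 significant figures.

Differences from BH-01: to BH-02 (Δx, Δy, Δh) = (310, 85, -3.4); to BH-03 = (280, -295, -5.7).
Solve a·Δx + b·Δy = Δh: det = 310·(-295) − 280·85 = -115250.
∂h/∂x = [(-3.4)·(-295) − (-5.7)·85] / -115250 = -0.01291
∂h/∂y = [310·(-5.7) − 280·(-3.4)] / -115250 = +0.007072
|∇h| = √(-0.01291² + 0.007072²) = 0.01472
Seepage velocity v = K·i/n = 4.3 × 0.01472 / 0.16 = 0.3956 m/day.
t = 750 / 0.3956 = 1896 days = 5.19 years.

5.2 years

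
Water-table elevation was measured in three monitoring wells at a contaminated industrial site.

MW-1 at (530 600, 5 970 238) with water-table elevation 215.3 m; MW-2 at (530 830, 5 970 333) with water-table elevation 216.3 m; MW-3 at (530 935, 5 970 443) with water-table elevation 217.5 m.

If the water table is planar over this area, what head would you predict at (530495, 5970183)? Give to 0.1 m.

Differences from MW-1: to MW-2 (Δx, Δy, Δh) = (230, 95, +1.0); to MW-3 = (335, 205, +2.2).
Determinant of the coordinate differences = 230·205 − 335·95 = 15325.
∂h/∂x = [(+1.0)·205 − (+2.2)·95] / 15325 = -0.0002610
∂h/∂y = [230·(+2.2) − 335·(+1.0)] / 15325 = +0.01116
h(530495, 5970183) = 215.3 + (-0.0002610)·(-105) + (+0.01116)·(-55) = 215.3 +0.027 -0.614 = 214.714 m.

214.7 m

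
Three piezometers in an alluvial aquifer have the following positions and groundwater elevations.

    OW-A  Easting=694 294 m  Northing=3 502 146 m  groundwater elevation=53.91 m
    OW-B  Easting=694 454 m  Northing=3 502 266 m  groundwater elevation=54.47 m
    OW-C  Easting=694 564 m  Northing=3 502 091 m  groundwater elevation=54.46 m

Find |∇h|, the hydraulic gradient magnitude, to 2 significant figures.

0.0028

Taking OW-A as reference: OW-B−OW-A = (160, 120, +0.56); OW-C−OW-A = (270, -55, +0.55).
Determinant of the coordinate differences = 160·(-55) − 270·120 = -41200.
∂h/∂x = [(+0.56)·(-55) − (+0.55)·120] / -41200 = +0.002350
∂h/∂y = [160·(+0.55) − 270·(+0.56)] / -41200 = +0.001534
|∇h| = √(0.002350² + 0.001534²) = 0.002806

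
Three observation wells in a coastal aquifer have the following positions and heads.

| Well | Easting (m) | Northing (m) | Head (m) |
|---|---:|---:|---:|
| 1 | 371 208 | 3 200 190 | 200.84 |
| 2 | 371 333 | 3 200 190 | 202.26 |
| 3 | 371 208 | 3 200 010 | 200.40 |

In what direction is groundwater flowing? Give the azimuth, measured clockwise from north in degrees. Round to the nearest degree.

258°

∂h/∂x = (202.26 − 200.84) / (371333 − 371208) = +0.01136
∂h/∂y = (200.40 − 200.84) / (3200010 − 3200190) = +0.002444
Flow direction (−∇h) has components (-0.01136 E, -0.002444 N).
Azimuth = atan2(E, N) = atan2(-0.01136, -0.002444) = 257.9° ≈ 258°.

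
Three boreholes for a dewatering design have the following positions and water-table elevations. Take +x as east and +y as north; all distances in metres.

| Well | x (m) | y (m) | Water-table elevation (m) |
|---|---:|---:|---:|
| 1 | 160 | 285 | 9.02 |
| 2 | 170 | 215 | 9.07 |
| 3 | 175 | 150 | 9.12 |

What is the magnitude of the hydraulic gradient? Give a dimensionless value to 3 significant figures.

0.00118

With h = a·x + b·y + c and 1 as origin, the differences give:
  10·a + (-70)·b = +0.05
  15·a + (-135)·b = +0.10
Eliminate b (×(-135) and ×(-70), subtract): -300·a = 0.250 → a = ∂h/∂x = -0.0008333
Back-substitute: b = ∂h/∂y = -0.0008333.
|∇h| = √(-0.0008333² + -0.0008333²) = 0.001178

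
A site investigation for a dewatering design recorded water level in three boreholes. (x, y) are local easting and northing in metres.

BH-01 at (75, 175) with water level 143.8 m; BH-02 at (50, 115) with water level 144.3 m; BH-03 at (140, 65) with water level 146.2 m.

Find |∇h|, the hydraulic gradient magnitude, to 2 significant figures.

Differences from BH-01: to BH-02 (Δx, Δy, Δh) = (-25, -60, +0.5); to BH-03 = (65, -110, +2.4).
Solve a·Δx + b·Δy = Δh: det = (-25)·(-110) − 65·(-60) = 6650.
∂h/∂x = [(+0.5)·(-110) − (+2.4)·(-60)] / 6650 = +0.01338
∂h/∂y = [(-25)·(+2.4) − 65·(+0.5)] / 6650 = -0.01391
|∇h| = √(0.01338² + -0.01391²) = 0.0193

0.019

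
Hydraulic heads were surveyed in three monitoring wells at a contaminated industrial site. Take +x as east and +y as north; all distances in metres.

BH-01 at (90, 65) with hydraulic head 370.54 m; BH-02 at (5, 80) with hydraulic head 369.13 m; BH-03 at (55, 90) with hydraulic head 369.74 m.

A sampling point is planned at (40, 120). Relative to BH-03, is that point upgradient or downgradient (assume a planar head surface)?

With h = a·x + b·y + c and BH-01 as origin, the differences give:
  (-85)·a + 15·b = -1.41
  (-35)·a + 25·b = -0.80
Eliminate b (×25 and ×15, subtract): -1600·a = -23.250 → a = ∂h/∂x = +0.01453
Back-substitute: b = ∂h/∂y = -0.01166.
Head at (40, 120) = 370.54 + (+0.01453)·(-50) + (-0.01166)·(55) = 369.17 m.
That is lower than the 369.74 m at BH-03, so the point is downgradient.

downgradient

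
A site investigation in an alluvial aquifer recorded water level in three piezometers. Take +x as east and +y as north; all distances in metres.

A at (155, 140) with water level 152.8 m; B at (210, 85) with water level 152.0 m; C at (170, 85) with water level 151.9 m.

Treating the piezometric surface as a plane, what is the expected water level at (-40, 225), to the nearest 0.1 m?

Differences from A: to B (Δx, Δy, Δh) = (55, -55, -0.8); to C = (15, -55, -0.9).
Determinant of the coordinate differences = 55·(-55) − 15·(-55) = -2200.
∂h/∂x = [(-0.8)·(-55) − (-0.9)·(-55)] / -2200 = +0.002500
∂h/∂y = [55·(-0.9) − 15·(-0.8)] / -2200 = +0.01705
h(-40, 225) = 152.8 + (+0.002500)·(-195) + (+0.01705)·(85) = 152.8 -0.487 +1.449 = 153.761 m.

153.8 m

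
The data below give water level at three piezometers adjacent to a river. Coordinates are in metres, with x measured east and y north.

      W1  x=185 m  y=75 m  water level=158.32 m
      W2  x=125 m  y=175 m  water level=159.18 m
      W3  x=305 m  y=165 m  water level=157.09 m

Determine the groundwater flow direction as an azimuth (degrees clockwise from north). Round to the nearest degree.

With h = a·x + b·y + c and W1 as origin, the differences give:
  (-60)·a + 100·b = +0.86
  120·a + 90·b = -1.23
Eliminate b (×90 and ×100, subtract): -17400·a = 200.400 → a = ∂h/∂x = -0.01152
Back-substitute: b = ∂h/∂y = +0.001690.
Flow direction (−∇h) has components (+0.01152 E, -0.001690 N).
Azimuth = atan2(E, N) = atan2(+0.01152, -0.001690) = 98.3° ≈ 098°.

098°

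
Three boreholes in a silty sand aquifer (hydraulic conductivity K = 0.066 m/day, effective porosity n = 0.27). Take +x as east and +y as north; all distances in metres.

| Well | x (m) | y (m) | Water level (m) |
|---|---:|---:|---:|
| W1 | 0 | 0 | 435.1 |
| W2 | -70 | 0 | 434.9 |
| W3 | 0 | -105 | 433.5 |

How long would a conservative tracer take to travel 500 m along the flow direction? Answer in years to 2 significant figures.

360 years

∂h/∂x = (434.9 − 435.1) / (-70 − 0) = +0.002857
∂h/∂y = (433.5 − 435.1) / (-105 − 0) = +0.01524
|∇h| = √(0.002857² + 0.01524²) = 0.01551
Seepage velocity v = K·i/n = 0.066 × 0.01551 / 0.27 = 0.003791 m/day.
t = 500 / 0.003791 = 1.319e+05 days = 361 years.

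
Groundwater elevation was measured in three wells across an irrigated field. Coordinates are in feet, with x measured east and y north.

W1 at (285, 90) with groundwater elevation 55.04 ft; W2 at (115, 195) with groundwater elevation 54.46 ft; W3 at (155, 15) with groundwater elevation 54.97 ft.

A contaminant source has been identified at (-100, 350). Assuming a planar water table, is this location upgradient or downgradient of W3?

Taking W1 as reference: W2−W1 = (-170, 105, -0.58); W3−W1 = (-130, -75, -0.07).
Determinant of the coordinate differences = (-170)·(-75) − (-130)·105 = 26400.
∂h/∂x = [(-0.58)·(-75) − (-0.07)·105] / 26400 = +0.001926
∂h/∂y = [(-170)·(-0.07) − (-130)·(-0.58)] / 26400 = -0.002405
Head at (-100, 350) = 55.04 + (+0.001926)·(-385) + (-0.002405)·(260) = 53.67 ft.
That is lower than the 54.97 ft at W3, so the point is downgradient.

downgradient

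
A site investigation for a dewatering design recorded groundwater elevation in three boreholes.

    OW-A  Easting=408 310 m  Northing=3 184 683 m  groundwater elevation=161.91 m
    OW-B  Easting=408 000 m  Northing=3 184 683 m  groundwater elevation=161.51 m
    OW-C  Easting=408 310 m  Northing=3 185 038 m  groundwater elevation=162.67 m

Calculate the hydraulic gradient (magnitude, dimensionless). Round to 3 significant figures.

∂h/∂x = (161.51 − 161.91) / (408000 − 408310) = +0.001290
∂h/∂y = (162.67 − 161.91) / (3185038 − 3184683) = +0.002141
|∇h| = √(0.001290² + 0.002141²) = 0.0025

0.00250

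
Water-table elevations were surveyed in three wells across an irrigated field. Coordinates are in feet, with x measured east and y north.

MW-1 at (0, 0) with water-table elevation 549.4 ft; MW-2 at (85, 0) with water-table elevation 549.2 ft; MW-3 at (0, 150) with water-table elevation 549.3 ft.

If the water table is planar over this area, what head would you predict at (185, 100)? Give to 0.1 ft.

548.9 ft

∂h/∂x = (549.2 − 549.4) / (85 − 0) = -0.002353
∂h/∂y = (549.3 − 549.4) / (150 − 0) = -0.0006667
h(185, 100) = 549.4 + (-0.002353)·(185) + (-0.0006667)·(100) = 549.4 -0.435 -0.067 = 548.898 ft.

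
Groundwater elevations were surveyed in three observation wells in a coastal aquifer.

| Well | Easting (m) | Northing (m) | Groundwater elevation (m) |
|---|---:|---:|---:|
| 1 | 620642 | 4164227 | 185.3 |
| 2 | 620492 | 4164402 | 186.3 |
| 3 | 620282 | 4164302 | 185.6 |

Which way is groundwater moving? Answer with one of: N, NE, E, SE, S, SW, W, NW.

S

With h = a·x + b·y + c and 1 as origin, the differences give:
  (-150)·a + 175·b = +1.0
  (-360)·a + 75·b = +0.3
Eliminate b (×75 and ×175, subtract): 51750·a = 22.50 → a = ∂h/∂x = +0.0004348
Back-substitute: b = ∂h/∂y = +0.006087.
Flow = −∇h = (-0.0004348 east, -0.006087 north), which points south.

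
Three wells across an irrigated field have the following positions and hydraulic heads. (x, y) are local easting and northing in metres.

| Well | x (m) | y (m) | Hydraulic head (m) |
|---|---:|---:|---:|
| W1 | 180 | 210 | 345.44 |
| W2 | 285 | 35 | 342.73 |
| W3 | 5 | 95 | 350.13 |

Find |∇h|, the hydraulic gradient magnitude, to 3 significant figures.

With h = a·x + b·y + c and W1 as origin, the differences give:
  105·a + (-175)·b = -2.71
  (-175)·a + (-115)·b = +4.69
Eliminate b (×(-115) and ×(-175), subtract): -42700·a = 1132.400 → a = ∂h/∂x = -0.02652
Back-substitute: b = ∂h/∂y = -0.0004262.
|∇h| = √(-0.02652² + -0.0004262²) = 0.02652

0.0265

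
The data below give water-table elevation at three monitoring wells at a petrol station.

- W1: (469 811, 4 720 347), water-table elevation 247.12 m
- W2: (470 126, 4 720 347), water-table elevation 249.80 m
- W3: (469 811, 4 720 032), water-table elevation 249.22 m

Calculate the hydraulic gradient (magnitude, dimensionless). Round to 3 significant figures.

∂h/∂x = (249.80 − 247.12) / (470126 − 469811) = +0.008508
∂h/∂y = (249.22 − 247.12) / (4720032 − 4720347) = -0.006667
|∇h| = √(0.008508² + -0.006667²) = 0.01081

0.0108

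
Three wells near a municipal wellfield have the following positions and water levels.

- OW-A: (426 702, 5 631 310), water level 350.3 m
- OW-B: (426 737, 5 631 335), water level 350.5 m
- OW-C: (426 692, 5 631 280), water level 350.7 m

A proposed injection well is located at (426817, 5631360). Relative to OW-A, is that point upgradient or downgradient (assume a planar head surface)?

upgradient

Taking OW-A as reference: OW-B−OW-A = (35, 25, +0.2); OW-C−OW-A = (-10, -30, +0.4).
Determinant of the coordinate differences = 35·(-30) − (-10)·25 = -800.
∂h/∂x = [(+0.2)·(-30) − (+0.4)·25] / -800 = +0.02000
∂h/∂y = [35·(+0.4) − (-10)·(+0.2)] / -800 = -0.02000
Head at (426817, 5631360) = 350.3 + (+0.02000)·(115) + (-0.02000)·(50) = 351.60 m.
That is higher than the 350.3 m at OW-A, so the point is upgradient.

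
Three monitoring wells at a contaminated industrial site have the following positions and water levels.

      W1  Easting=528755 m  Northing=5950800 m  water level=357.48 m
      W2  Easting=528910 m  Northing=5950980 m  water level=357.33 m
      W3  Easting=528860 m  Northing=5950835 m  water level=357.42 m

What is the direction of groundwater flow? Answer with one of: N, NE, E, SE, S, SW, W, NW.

Taking W1 as reference: W2−W1 = (155, 180, -0.15); W3−W1 = (105, 35, -0.06).
Solve a·Δx + b·Δy = Δh: det = 155·35 − 105·180 = -13475.
∂h/∂x = [(-0.15)·35 − (-0.06)·180] / -13475 = -0.0004119
∂h/∂y = [155·(-0.06) − 105·(-0.15)] / -13475 = -0.0004787
Flow = −∇h = (+0.0004119 east, +0.0004787 north), which points northeast.

NE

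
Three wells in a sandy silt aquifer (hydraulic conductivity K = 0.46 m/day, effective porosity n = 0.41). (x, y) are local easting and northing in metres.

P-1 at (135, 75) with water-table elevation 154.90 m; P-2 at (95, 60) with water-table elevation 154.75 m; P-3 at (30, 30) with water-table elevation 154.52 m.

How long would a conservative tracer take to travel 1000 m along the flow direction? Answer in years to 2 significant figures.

Differences from P-1: to P-2 (Δx, Δy, Δh) = (-40, -15, -0.15); to P-3 = (-105, -45, -0.38).
Solve a·Δx + b·Δy = Δh: det = (-40)·(-45) − (-105)·(-15) = 225.
∂h/∂x = [(-0.15)·(-45) − (-0.38)·(-15)] / 225 = +0.004667
∂h/∂y = [(-40)·(-0.38) − (-105)·(-0.15)] / 225 = -0.002444
|∇h| = √(0.004667² + -0.002444²) = 0.005268
Seepage velocity v = K·i/n = 0.46 × 0.005268 / 0.41 = 0.00591 m/day.
t = 1000 / 0.00591 = 1.692e+05 days = 463 years.

460 years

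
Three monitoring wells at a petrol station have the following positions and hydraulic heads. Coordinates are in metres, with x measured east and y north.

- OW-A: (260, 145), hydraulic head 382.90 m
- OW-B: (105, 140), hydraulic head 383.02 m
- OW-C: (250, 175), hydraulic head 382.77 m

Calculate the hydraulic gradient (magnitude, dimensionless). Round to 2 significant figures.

0.0046

Differences from OW-A: to OW-B (Δx, Δy, Δh) = (-155, -5, +0.12); to OW-C = (-10, 30, -0.13).
Determinant of the coordinate differences = (-155)·30 − (-10)·(-5) = -4700.
∂h/∂x = [(+0.12)·30 − (-0.13)·(-5)] / -4700 = -0.0006277
∂h/∂y = [(-155)·(-0.13) − (-10)·(+0.12)] / -4700 = -0.004543
|∇h| = √(-0.0006277² + -0.004543²) = 0.004586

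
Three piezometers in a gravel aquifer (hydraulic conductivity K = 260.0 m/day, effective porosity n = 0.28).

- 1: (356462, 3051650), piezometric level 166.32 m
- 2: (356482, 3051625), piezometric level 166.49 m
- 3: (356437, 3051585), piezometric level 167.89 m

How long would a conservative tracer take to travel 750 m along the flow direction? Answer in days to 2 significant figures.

34 days

With h = a·x + b·y + c and 1 as origin, the differences give:
  20·a + (-25)·b = +0.17
  (-25)·a + (-65)·b = +1.57
Eliminate b (×(-65) and ×(-25), subtract): -1925·a = 28.200 → a = ∂h/∂x = -0.01465
Back-substitute: b = ∂h/∂y = -0.01852.
|∇h| = √(-0.01465² + -0.01852²) = 0.02361
Seepage velocity v = K·i/n = 260.0 × 0.02361 / 0.28 = 21.92 m/day.
t = 750 / 21.92 = 34.22 days.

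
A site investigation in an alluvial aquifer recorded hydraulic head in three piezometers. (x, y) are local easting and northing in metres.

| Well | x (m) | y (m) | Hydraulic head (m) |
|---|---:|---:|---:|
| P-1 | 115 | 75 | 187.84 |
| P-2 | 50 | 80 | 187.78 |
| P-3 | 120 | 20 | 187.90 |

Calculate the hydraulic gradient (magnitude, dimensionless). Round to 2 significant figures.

With h = a·x + b·y + c and P-1 as origin, the differences give:
  (-65)·a + 5·b = -0.06
  5·a + (-55)·b = +0.06
Eliminate b (×(-55) and ×5, subtract): 3550·a = 3.000 → a = ∂h/∂x = +0.0008451
Back-substitute: b = ∂h/∂y = -0.001014.
|∇h| = √(0.0008451² + -0.001014²) = 0.00132

0.0013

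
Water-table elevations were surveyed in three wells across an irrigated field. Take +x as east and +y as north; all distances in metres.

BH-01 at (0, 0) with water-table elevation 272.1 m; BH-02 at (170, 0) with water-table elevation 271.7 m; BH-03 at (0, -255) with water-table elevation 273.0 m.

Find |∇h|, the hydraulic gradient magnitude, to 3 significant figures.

0.00424

∂h/∂x = (271.7 − 272.1) / (170 − 0) = -0.002353
∂h/∂y = (273.0 − 272.1) / (-255 − 0) = -0.003529
|∇h| = √(-0.002353² + -0.003529²) = 0.004242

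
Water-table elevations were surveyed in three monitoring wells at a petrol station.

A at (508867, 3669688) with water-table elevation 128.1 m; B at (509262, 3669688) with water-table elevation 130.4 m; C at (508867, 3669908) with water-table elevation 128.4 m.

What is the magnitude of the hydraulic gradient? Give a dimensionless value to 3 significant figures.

0.00598

∂h/∂x = (130.4 − 128.1) / (509262 − 508867) = +0.005823
∂h/∂y = (128.4 − 128.1) / (3669908 − 3669688) = +0.001364
|∇h| = √(0.005823² + 0.001364²) = 0.005981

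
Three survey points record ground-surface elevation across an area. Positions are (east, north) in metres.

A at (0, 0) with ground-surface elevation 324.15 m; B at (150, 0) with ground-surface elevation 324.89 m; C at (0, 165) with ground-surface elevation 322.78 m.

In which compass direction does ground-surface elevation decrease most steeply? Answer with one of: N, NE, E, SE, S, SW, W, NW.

NW

∂z/∂x = (324.89 − 324.15) / (150 − 0) = +0.004933
∂z/∂y = (322.78 − 324.15) / (165 − 0) = -0.008303
Steepest decrease is along −∇f = (-0.004933 E, +0.008303 N) → northwest.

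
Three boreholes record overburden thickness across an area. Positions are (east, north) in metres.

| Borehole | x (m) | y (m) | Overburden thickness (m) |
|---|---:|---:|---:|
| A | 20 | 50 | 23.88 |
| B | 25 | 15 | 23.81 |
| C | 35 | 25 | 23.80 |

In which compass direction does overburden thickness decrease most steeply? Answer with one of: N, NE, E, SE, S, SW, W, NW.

Differences from A: to B (Δx, Δy, Δh) = (5, -35, -0.07); to C = (15, -25, -0.08).
Determinant of the coordinate differences = 5·(-25) − 15·(-35) = 400.
∂d/∂x = [(-0.07)·(-25) − (-0.08)·(-35)] / 400 = -0.002625
∂d/∂y = [5·(-0.08) − 15·(-0.07)] / 400 = +0.001625
Steepest decrease is along −∇f = (+0.002625 E, -0.001625 N) → southeast.

SE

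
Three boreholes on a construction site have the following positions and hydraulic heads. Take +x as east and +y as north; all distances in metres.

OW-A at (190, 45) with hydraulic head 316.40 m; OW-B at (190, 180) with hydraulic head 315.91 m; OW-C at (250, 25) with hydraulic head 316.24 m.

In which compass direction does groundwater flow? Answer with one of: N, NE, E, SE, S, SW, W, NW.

NE

With h = a·x + b·y + c and OW-A as origin, the differences give:
  0·a + 135·b = -0.49
  60·a + (-20)·b = -0.16
Eliminate b (×(-20) and ×135, subtract): -8100·a = 31.400 → a = ∂h/∂x = -0.003877
Back-substitute: b = ∂h/∂y = -0.003630.
Flow = −∇h = (+0.003877 east, +0.003630 north), which points northeast.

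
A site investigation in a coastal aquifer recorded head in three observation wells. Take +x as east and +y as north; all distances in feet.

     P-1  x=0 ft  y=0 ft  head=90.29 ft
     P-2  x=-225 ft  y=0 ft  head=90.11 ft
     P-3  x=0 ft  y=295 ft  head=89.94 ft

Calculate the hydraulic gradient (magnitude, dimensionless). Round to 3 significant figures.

∂h/∂x = (90.11 − 90.29) / (-225 − 0) = +0.0008000
∂h/∂y = (89.94 − 90.29) / (295 − 0) = -0.001186
|∇h| = √(0.0008000² + -0.001186²) = 0.001431

0.00143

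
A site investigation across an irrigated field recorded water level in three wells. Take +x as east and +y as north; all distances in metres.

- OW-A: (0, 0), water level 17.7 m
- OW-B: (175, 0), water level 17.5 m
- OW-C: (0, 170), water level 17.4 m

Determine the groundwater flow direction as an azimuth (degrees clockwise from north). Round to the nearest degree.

∂h/∂x = (17.5 − 17.7) / (175 − 0) = -0.001143
∂h/∂y = (17.4 − 17.7) / (170 − 0) = -0.001765
Flow direction (−∇h) has components (+0.001143 E, +0.001765 N).
Azimuth = atan2(E, N) = atan2(+0.001143, +0.001765) = 32.9° ≈ 033°.

033°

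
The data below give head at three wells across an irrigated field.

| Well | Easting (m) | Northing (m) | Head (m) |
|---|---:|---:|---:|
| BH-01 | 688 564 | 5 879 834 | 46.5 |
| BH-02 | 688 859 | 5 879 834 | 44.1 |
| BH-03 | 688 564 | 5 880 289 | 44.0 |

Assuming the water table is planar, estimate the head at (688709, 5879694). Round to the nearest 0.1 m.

∂h/∂x = (44.1 − 46.5) / (688859 − 688564) = -0.008136
∂h/∂y = (44.0 − 46.5) / (5880289 − 5879834) = -0.005495
h(688709, 5879694) = 46.5 + (-0.008136)·(145) + (-0.005495)·(-140) = 46.5 -1.180 +0.769 = 46.090 m.

46.1 m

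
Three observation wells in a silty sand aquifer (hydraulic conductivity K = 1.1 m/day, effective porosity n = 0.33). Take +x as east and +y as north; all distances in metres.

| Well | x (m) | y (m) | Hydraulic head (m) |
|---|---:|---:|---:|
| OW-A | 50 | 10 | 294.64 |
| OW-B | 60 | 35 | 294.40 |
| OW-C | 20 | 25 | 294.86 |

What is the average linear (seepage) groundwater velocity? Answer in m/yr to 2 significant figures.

Three-point gradient (reference OW-A): Δ to OW-B = (10, 25, -0.24), Δ to OW-C = (-30, 15, +0.22).
∂h/∂x = -0.01011, ∂h/∂y = -0.005556 (det = 900).
|∇h| = √(-0.01011² + -0.005556²) = 0.01154
Seepage velocity v = K·i/n = 1.1 × 0.01154 / 0.33 = 0.03847 m/day = 14.05 m/yr.

14 m/yr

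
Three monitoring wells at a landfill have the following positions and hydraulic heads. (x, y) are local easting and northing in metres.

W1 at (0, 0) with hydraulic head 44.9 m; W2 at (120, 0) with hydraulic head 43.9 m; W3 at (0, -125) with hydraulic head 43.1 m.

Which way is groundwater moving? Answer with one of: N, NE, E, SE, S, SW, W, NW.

∂h/∂x = (43.9 − 44.9) / (120 − 0) = -0.008333
∂h/∂y = (43.1 − 44.9) / (-125 − 0) = +0.01440
Flow = −∇h = (+0.008333 east, -0.01440 north), which points southeast.

SE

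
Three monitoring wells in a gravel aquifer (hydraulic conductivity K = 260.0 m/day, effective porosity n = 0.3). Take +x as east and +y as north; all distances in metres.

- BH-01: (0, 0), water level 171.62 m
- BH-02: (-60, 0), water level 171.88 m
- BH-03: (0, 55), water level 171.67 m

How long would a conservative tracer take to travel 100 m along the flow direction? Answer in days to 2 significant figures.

26 days

∂h/∂x = (171.88 − 171.62) / (-60 − 0) = -0.004333
∂h/∂y = (171.67 − 171.62) / (55 − 0) = +0.0009091
|∇h| = √(-0.004333² + 0.0009091²) = 0.004427
Seepage velocity v = K·i/n = 260.0 × 0.004427 / 0.3 = 3.837 m/day.
t = 100 / 3.837 = 26.06 days.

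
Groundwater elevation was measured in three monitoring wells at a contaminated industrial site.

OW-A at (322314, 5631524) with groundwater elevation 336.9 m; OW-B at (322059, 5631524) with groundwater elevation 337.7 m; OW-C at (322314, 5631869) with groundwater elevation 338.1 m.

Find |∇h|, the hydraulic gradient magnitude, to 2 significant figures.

0.0047

∂h/∂x = (337.7 − 336.9) / (322059 − 322314) = -0.003137
∂h/∂y = (338.1 − 336.9) / (5631869 − 5631524) = +0.003478
|∇h| = √(-0.003137² + 0.003478²) = 0.004684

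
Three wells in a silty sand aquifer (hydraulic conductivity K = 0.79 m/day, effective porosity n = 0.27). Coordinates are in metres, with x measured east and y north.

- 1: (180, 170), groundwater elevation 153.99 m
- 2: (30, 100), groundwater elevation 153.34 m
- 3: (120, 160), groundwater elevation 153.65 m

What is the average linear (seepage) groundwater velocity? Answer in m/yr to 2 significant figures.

8.3 m/yr

Differences from 1: to 2 (Δx, Δy, Δh) = (-150, -70, -0.65); to 3 = (-60, -10, -0.34).
Determinant of the coordinate differences = (-150)·(-10) − (-60)·(-70) = -2700.
∂h/∂x = [(-0.65)·(-10) − (-0.34)·(-70)] / -2700 = +0.006407
∂h/∂y = [(-150)·(-0.34) − (-60)·(-0.65)] / -2700 = -0.004444
|∇h| = √(0.006407² + -0.004444²) = 0.007797
Seepage velocity v = K·i/n = 0.79 × 0.007797 / 0.27 = 0.02281 m/day = 8.331 m/yr.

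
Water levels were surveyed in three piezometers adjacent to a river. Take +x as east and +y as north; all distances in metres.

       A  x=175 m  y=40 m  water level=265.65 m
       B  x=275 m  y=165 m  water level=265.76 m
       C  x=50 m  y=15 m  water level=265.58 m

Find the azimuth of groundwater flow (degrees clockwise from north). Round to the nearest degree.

222°

Differences from A: to B (Δx, Δy, Δh) = (100, 125, +0.11); to C = (-125, -25, -0.07).
Determinant of the coordinate differences = 100·(-25) − (-125)·125 = 13125.
∂h/∂x = [(+0.11)·(-25) − (-0.07)·125] / 13125 = +0.0004571
∂h/∂y = [100·(-0.07) − (-125)·(+0.11)] / 13125 = +0.0005143
Flow direction (−∇h) has components (-0.0004571 E, -0.0005143 N).
Azimuth = atan2(E, N) = atan2(-0.0004571, -0.0005143) = 221.6° ≈ 222°.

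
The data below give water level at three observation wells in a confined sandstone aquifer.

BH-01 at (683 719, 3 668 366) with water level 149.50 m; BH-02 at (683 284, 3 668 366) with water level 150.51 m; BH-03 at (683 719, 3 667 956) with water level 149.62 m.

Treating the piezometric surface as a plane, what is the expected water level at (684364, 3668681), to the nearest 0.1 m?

∂h/∂x = (150.51 − 149.50) / (683284 − 683719) = -0.002322
∂h/∂y = (149.62 − 149.50) / (3667956 − 3668366) = -0.0002927
h(684364, 3668681) = 149.50 + (-0.002322)·(645) + (-0.0002927)·(315) = 149.50 -1.498 -0.092 = 147.910 m.

147.9 m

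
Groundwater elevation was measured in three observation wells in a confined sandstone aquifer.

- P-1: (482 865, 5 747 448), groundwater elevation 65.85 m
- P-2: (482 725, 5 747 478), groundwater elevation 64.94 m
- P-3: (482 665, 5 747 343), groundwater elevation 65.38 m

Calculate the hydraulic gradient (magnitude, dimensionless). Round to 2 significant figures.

With h = a·x + b·y + c and P-1 as origin, the differences give:
  (-140)·a + 30·b = -0.91
  (-200)·a + (-105)·b = -0.47
Eliminate b (×(-105) and ×30, subtract): 20700·a = 109.650 → a = ∂h/∂x = +0.005297
Back-substitute: b = ∂h/∂y = -0.005614.
|∇h| = √(0.005297² + -0.005614²) = 0.007718

0.0077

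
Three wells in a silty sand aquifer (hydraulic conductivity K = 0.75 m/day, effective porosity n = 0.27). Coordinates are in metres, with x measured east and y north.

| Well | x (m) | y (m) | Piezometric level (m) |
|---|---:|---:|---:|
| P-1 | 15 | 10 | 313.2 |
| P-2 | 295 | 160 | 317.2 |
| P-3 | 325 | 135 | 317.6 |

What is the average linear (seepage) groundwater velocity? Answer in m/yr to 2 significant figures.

14 m/yr

With h = a·x + b·y + c and P-1 as origin, the differences give:
  280·a + 150·b = +4.0
  310·a + 125·b = +4.4
Eliminate b (×125 and ×150, subtract): -11500·a = -160.00 → a = ∂h/∂x = +0.01391
Back-substitute: b = ∂h/∂y = +0.0006957.
|∇h| = √(0.01391² + 0.0006957²) = 0.01393
Seepage velocity v = K·i/n = 0.75 × 0.01393 / 0.27 = 0.03869 m/day = 14.13 m/yr.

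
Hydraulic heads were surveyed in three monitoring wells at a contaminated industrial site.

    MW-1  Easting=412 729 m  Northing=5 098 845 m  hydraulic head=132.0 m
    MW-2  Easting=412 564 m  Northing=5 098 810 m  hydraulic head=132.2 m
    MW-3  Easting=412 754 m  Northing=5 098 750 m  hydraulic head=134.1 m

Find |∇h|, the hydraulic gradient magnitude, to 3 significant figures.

Taking MW-1 as reference: MW-2−MW-1 = (-165, -35, +0.2); MW-3−MW-1 = (25, -95, +2.1).
Determinant of the coordinate differences = (-165)·(-95) − 25·(-35) = 16550.
∂h/∂x = [(+0.2)·(-95) − (+2.1)·(-35)] / 16550 = +0.003293
∂h/∂y = [(-165)·(+2.1) − 25·(+0.2)] / 16550 = -0.02124
|∇h| = √(0.003293² + -0.02124²) = 0.02149

0.0215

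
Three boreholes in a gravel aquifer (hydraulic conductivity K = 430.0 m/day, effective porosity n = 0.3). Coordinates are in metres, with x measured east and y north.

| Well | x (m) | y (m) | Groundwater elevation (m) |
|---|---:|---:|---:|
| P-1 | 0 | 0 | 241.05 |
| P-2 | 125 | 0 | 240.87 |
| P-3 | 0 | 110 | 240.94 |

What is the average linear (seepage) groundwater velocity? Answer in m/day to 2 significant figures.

∂h/∂x = (240.87 − 241.05) / (125 − 0) = -0.001440
∂h/∂y = (240.94 − 241.05) / (110 − 0) = -0.001000
|∇h| = √(-0.001440² + -0.001000²) = 0.001753
Seepage velocity v = K·i/n = 430.0 × 0.001753 / 0.3 = 2.513 m/day.

2.5 m/day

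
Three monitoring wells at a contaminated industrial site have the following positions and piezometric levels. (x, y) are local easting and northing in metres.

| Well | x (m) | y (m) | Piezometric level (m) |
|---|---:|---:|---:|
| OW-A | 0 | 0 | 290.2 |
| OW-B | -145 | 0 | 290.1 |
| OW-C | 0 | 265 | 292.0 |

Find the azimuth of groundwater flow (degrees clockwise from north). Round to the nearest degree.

∂h/∂x = (290.1 − 290.2) / (-145 − 0) = +0.0006897
∂h/∂y = (292.0 − 290.2) / (265 − 0) = +0.006792
Flow direction (−∇h) has components (-0.0006897 E, -0.006792 N).
Azimuth = atan2(E, N) = atan2(-0.0006897, -0.006792) = 185.8° ≈ 186°.

186°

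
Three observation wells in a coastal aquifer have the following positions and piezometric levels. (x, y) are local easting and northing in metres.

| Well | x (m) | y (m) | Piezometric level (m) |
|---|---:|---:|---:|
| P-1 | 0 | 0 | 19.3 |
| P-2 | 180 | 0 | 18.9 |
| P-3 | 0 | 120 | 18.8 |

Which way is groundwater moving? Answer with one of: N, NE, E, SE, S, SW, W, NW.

NE

∂h/∂x = (18.9 − 19.3) / (180 − 0) = -0.002222
∂h/∂y = (18.8 − 19.3) / (120 − 0) = -0.004167
Flow = −∇h = (+0.002222 east, +0.004167 north), which points northeast.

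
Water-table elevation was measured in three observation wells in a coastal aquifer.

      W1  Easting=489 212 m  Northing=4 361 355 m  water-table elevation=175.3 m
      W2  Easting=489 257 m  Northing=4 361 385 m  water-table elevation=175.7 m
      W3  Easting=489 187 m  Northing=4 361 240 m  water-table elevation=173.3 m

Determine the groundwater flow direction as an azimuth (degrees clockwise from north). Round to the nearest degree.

170°

Taking W1 as reference: W2−W1 = (45, 30, +0.4); W3−W1 = (-25, -115, -2.0).
Determinant of the coordinate differences = 45·(-115) − (-25)·30 = -4425.
∂h/∂x = [(+0.4)·(-115) − (-2.0)·30] / -4425 = -0.003164
∂h/∂y = [45·(-2.0) − (-25)·(+0.4)] / -4425 = +0.01808
Flow direction (−∇h) has components (+0.003164 E, -0.01808 N).
Azimuth = atan2(E, N) = atan2(+0.003164, -0.01808) = 170.1° ≈ 170°.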